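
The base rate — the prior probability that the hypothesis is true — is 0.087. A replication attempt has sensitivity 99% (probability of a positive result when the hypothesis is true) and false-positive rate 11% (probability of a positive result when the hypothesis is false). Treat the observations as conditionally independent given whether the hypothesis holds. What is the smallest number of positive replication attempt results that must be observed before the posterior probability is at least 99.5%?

Prior odds: 0.087 ÷ 0.913 = 87/913.
Likelihood ratio of a positive result = 0.99/0.11 = 9.
Target posterior odds = 0.995/0.005 = 199.
Need (87/913) × 9ⁿ ≥ 199, i.e. 9ⁿ ≥ 181687/87.
9³ = 729 falls short of 181687/87 but 9⁴ = 6561 reaches it, so n = 4.

4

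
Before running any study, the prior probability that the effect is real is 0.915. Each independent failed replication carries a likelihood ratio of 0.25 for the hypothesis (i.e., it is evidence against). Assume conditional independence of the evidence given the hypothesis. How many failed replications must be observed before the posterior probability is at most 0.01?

6

Prior odds = 0.915/0.085 = 183/17.
Likelihood ratio per failed replication = 0.25.
Target posterior odds = 0.01/0.99 = 1/99.
Require 0.25ⁿ ≤ 1/99 ÷ (183/17) = 17/18117.
0.25⁵ = 1/1024 is still above 17/18117 but 0.25⁶ = 1/4096 is at or below it, so n = 6.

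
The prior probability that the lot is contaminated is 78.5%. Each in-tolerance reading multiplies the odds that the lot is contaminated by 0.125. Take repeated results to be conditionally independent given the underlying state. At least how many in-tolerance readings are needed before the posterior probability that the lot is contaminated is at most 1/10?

2

Prior odds: 0.785 ÷ 0.215 = 157/43.
Likelihood ratio per in-tolerance reading = 0.125.
Target posterior odds = 0.1/0.9 = 1/9.
Require 0.125ⁿ ≤ 1/9 ÷ (157/43) = 43/1413.
0.125¹ = 0.125 is still above 43/1413 but 0.125² = 0.015625 is at or below it, so n = 2.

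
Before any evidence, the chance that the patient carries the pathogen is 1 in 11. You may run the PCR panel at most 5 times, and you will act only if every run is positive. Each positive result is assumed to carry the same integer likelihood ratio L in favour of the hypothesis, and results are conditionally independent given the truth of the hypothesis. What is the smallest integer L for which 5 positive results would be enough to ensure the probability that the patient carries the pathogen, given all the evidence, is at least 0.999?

7

Prior odds = (1/11)/(10/11) = 0.1.
Target odds = 0.999/0.001 = 999.
Need L⁵ ≥ 999 ÷ 0.1 = 9990.
6⁵ = 7776 < 9990 ≤ 16807 = 7⁵, so L = 7.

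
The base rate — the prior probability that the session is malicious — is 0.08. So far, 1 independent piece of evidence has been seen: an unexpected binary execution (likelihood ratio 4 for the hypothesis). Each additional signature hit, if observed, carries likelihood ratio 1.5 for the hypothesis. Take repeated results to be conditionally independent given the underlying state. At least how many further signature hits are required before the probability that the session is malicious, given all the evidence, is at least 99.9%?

Prior odds = 0.08/0.92 = 2/23.
Bayes factor of the evidence already in hand = 4.
Odds after that evidence = (2/23) × 4 = 8/23.
Target odds = 0.999/0.001 = 999.
Need 1.5ⁿ ≥ 999 ÷ (8/23) = 2872.125.
1.5¹⁹ ≈2216.84 falls short of 2872.125 but 1.5²⁰ ≈3325.26 reaches it, so n = 20.

20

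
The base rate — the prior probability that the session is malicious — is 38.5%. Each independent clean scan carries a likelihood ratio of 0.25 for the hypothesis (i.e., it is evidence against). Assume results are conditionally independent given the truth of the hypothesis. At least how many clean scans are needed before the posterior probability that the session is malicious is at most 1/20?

2

Prior odds: 0.385 ÷ 0.615 = 77/123.
Likelihood ratio per clean scan = 0.25.
Target odds: 0.05 ÷ 0.95 = 1/19.
Require 0.25ⁿ ≤ 1/19 ÷ (77/123) = 123/1463.
0.25¹ = 0.25 is still above 123/1463 but 0.25² = 0.0625 is at or below it, so n = 2.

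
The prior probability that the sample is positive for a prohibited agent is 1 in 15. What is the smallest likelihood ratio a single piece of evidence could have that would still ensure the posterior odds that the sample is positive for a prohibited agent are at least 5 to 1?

70

Prior odds = (1/15)/(14/15) = 1/14.
Target odds = 5.
Required Bayes factor = 5 ÷ (1/14) = 70.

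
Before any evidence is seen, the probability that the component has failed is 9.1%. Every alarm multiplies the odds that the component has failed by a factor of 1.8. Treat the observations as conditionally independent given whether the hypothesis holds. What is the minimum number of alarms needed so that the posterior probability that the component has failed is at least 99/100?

12

Prior odds = 0.091/0.909 = 91/909.
Likelihood ratio per alarm = 1.8.
Target odds: 0.99 ÷ 0.01 = 99.
Need (91/909) × 1.8ⁿ ≥ 99, i.e. 1.8ⁿ ≥ 89991/91.
1.8¹¹ ≈642.684 falls short of 89991/91 but 1.8¹² ≈1156.83 reaches it, so n = 12.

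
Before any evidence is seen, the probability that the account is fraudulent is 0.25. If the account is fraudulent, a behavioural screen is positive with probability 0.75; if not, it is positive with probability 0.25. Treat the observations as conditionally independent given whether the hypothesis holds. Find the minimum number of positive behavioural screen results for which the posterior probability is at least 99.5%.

6

Prior odds: 0.25 ÷ 0.75 = 1/3.
Likelihood ratio of a positive = 0.75/0.25 = 3.
Target odds: 0.995 ÷ 0.005 = 199.
Need (1/3) × 3ⁿ ≥ 199, i.e. 3ⁿ ≥ 597.
3⁵ = 243 falls short of 597 but 3⁶ = 729 reaches it, so n = 6.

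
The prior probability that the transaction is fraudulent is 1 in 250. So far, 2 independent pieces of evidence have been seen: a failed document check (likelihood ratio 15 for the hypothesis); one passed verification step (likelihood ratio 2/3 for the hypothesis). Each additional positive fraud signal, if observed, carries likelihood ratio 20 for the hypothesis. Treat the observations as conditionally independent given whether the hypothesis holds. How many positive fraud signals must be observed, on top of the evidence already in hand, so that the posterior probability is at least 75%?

Prior odds = 0.004/0.996 = 1/249.
Combined Bayes factor of the evidence already in hand = 15 × (2/3) = 10.
Odds after that evidence = (1/249) × 10 = 10/249.
Target odds = 0.75/0.25 = 3.
Need 20ⁿ ≥ 3 ÷ (10/249) = 74.7.
20¹ = 20 falls short of 74.7 but 20² = 400 reaches it, so n = 2.

2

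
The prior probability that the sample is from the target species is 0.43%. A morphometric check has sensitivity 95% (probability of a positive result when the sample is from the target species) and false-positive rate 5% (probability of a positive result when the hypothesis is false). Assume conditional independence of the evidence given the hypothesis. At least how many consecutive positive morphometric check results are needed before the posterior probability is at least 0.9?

3

Prior odds: 0.0043 ÷ 0.9957 = 43/9957.
Likelihood ratio of a positive result = 0.95/0.05 = 19.
Target odds: 0.9 ÷ 0.1 = 9.
Require 19ⁿ ≥ 9 ÷ (43/9957) = 89613/43.
19² = 361 falls short of 89613/43 but 19³ = 6859 reaches it, so n = 3.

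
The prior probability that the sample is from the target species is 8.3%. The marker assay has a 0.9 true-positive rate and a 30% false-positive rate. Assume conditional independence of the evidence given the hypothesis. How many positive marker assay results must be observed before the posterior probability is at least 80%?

4

Prior odds = 0.083/0.917 = 83/917.
Likelihood ratio of a positive result = 0.9/0.3 = 3.
Target odds: 0.8 ÷ 0.2 = 4.
Require 3ⁿ ≥ 4 ÷ (83/917) = 3668/83.
3³ = 27 falls short of 3668/83 but 3⁴ = 81 reaches it, so n = 4.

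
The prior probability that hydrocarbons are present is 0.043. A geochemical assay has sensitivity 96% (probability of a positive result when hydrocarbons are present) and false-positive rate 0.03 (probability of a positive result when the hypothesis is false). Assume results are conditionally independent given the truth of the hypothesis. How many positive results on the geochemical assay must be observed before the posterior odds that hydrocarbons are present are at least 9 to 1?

2

Prior odds: 0.043 ÷ 0.957 = 43/957.
Likelihood ratio of a positive result = 0.96/0.03 = 32.
Target odds = 9.
Need (43/957) × 32ⁿ ≥ 9, i.e. 32ⁿ ≥ 8613/43.
32¹ = 32 falls short of 8613/43 but 32² = 1024 reaches it, so n = 2.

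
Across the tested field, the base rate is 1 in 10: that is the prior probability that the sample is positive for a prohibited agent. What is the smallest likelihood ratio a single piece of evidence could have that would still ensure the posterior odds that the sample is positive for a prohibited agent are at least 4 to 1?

Prior odds = 0.1/0.9 = 1/9.
Target odds = 4.
Required Bayes factor = 4 ÷ (1/9) = 36.

36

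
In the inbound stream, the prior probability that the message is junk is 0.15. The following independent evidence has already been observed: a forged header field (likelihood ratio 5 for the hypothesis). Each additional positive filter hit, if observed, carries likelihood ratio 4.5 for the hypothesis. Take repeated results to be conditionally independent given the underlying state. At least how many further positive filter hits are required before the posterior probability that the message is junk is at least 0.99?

4

Prior odds = 0.15/0.85 = 3/17.
Bayes factor of the evidence already in hand = 5.
Odds after that evidence = (3/17) × 5 = 15/17.
Target odds = 0.99/0.01 = 99.
Need 4.5ⁿ ≥ 99 ÷ (15/17) = 112.2.
4.5³ = 91.125 falls short of 112.2 but 4.5⁴ = 410.0625 reaches it, so n = 4.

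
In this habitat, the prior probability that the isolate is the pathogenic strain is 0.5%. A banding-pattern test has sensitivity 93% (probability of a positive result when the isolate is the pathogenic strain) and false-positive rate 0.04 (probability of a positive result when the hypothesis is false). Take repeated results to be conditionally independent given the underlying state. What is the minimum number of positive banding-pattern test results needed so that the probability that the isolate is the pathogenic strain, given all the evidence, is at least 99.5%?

4

Prior odds = 0.005/0.995 = 1/199.
Likelihood ratio of a positive result = 0.93/0.04 = 23.25.
Target posterior odds = 0.995/0.005 = 199.
Need (1/199) × 23.25ⁿ ≥ 199, i.e. 23.25ⁿ ≥ 39601.
23.25³ = 804357/64 falls short of 39601 but 23.25⁴ = 74805201/256 reaches it, so n = 4.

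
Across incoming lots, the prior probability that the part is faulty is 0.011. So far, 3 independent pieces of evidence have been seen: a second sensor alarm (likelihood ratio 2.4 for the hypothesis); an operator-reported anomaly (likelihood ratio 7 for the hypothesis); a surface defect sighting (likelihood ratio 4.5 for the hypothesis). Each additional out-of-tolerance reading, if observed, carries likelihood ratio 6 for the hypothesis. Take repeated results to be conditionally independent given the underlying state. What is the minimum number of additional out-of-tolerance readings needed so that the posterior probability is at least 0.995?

4

Prior odds = 0.011/0.989 = 11/989.
Combined Bayes factor of the evidence already in hand = 2.4 × 7 × 4.5 = 75.6.
Odds after that evidence = (11/989) × 75.6 = 4158/4945.
Target odds = 0.995/0.005 = 199.
Need 6ⁿ ≥ 199 ÷ (4158/4945) = 984055/4158.
6³ = 216 falls short of 984055/4158 but 6⁴ = 1296 reaches it, so n = 4.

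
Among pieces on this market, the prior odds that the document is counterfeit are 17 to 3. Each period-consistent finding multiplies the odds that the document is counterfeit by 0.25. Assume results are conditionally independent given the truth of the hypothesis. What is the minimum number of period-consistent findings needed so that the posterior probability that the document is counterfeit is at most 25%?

3

Prior odds = 17/3.
Likelihood ratio per period-consistent finding = 0.25.
Target posterior odds = 0.25/0.75 = 1/3.
Require 0.25ⁿ ≤ 1/3 ÷ (17/3) = 1/17.
0.25² = 0.0625 is still above 1/17 but 0.25³ = 0.015625 is at or below it, so n = 3.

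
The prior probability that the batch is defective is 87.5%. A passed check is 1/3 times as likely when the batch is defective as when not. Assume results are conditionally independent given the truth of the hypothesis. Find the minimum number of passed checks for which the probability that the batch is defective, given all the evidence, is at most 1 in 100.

6

Prior odds: 0.875 ÷ 0.125 = 7.
Likelihood ratio per passed check = 1/3.
Target posterior odds = 0.01/0.99 = 1/99.
Require (1/3)ⁿ ≤ 1/99 ÷ 7 = 1/693.
(1/3)⁵ = 1/243 is still above 1/693 but (1/3)⁶ = 1/729 is at or below it, so n = 6.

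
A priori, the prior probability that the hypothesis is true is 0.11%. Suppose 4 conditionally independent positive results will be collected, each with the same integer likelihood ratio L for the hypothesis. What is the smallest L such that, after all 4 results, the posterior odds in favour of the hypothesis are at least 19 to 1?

12

Prior odds = 0.0011/0.9989 = 11/9989.
Target odds = 19.
Need L⁴ ≥ 19 ÷ (11/9989) = 189791/11.
11⁴ = 14641 < 189791/11 ≤ 20736 = 12⁴, so L = 12.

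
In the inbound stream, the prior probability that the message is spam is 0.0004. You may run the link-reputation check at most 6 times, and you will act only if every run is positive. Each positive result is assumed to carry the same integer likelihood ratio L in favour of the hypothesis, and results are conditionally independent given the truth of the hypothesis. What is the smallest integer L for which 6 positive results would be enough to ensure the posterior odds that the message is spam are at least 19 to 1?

7

Prior odds = 0.0004/0.9996 = 1/2499.
Target odds = 19.
Need L⁶ ≥ 19 ÷ (1/2499) = 47481.
6⁶ = 46656 < 47481 ≤ 117649 = 7⁶, so L = 7.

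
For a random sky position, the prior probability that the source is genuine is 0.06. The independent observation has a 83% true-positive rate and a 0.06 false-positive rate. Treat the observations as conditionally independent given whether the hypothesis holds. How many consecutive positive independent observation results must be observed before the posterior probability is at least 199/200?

4

Prior odds: 0.06 ÷ 0.94 = 3/47.
Likelihood ratio of a positive result = 0.83/0.06 = 83/6.
Target posterior odds = 0.995/0.005 = 199.
Require (83/6)ⁿ ≥ 199 ÷ (3/47) = 9353/3.
(83/6)³ = 571787/216 falls short of 9353/3 but (83/6)⁴ = 47458321/1296 reaches it, so n = 4.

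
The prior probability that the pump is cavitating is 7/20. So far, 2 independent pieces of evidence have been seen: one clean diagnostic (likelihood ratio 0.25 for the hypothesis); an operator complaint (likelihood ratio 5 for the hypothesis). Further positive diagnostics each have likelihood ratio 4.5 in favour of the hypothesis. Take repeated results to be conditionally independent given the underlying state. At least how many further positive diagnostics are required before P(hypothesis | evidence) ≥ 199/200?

Prior odds = 0.35/0.65 = 7/13.
Combined Bayes factor of the evidence already in hand = 0.25 × 5 = 1.25.
Odds after that evidence = (7/13) × 1.25 = 35/52.
Target odds = 0.995/0.005 = 199.
Need 4.5ⁿ ≥ 199 ÷ (35/52) = 10348/35.
4.5³ = 91.125 falls short of 10348/35 but 4.5⁴ = 410.0625 reaches it, so n = 4.

4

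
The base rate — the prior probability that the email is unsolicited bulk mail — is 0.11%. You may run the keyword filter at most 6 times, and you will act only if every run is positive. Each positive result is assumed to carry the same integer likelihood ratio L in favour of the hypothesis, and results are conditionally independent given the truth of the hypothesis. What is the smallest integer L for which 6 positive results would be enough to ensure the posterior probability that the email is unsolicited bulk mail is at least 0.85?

5

Prior odds = 0.0011/0.9989 = 11/9989.
Target odds = 0.85/0.15 = 17/3.
Need L⁶ ≥ 17/3 ÷ (11/9989) = 169813/33.
4⁶ = 4096 < 169813/33 ≤ 15625 = 5⁶, so L = 5.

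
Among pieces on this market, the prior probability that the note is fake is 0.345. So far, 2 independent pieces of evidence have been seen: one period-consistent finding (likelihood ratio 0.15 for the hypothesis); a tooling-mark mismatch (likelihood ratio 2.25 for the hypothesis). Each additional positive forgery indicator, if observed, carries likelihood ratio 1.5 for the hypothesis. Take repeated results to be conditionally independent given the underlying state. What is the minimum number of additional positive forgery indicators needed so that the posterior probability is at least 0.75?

7

Prior odds = 0.345/0.655 = 69/131.
Combined Bayes factor of the evidence already in hand = 0.15 × 2.25 = 0.3375.
Odds after that evidence = (69/131) × 0.3375 = 1863/10480.
Target odds = 0.75/0.25 = 3.
Need 1.5ⁿ ≥ 3 ÷ (1863/10480) = 10480/621.
1.5⁶ = 11.390625 falls short of 10480/621 but 1.5⁷ = 17.0859375 reaches it, so n = 7.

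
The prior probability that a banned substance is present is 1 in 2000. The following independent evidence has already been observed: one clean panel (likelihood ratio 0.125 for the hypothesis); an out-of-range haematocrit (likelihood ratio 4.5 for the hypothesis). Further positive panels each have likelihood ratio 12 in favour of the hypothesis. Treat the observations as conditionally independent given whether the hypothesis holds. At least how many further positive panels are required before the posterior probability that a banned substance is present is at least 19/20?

Prior odds = 0.0005/0.9995 = 1/1999.
Combined Bayes factor of the evidence already in hand = 0.125 × 4.5 = 0.5625.
Odds after that evidence = (1/1999) × 0.5625 = 9/31984.
Target odds = 0.95/0.05 = 19.
Need 12ⁿ ≥ 19 ÷ (9/31984) = 607696/9.
12⁴ = 20736 falls short of 607696/9 but 12⁵ = 248832 reaches it, so n = 5.

5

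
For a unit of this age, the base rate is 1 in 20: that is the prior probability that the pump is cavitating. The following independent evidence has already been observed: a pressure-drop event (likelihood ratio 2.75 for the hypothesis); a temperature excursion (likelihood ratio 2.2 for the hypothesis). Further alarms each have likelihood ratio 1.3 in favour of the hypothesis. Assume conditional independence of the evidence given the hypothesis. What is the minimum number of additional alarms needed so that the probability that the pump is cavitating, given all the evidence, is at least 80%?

Prior odds = 0.05/0.95 = 1/19.
Combined Bayes factor of the evidence already in hand = 2.75 × 2.2 = 6.05.
Odds after that evidence = (1/19) × 6.05 = 121/380.
Target odds = 0.8/0.2 = 4.
Need 1.3ⁿ ≥ 4 ÷ (121/380) = 1520/121.
1.3⁹ ≈10.6045 falls short of 1520/121 but 1.3¹⁰ ≈13.7858 reaches it, so n = 10.

10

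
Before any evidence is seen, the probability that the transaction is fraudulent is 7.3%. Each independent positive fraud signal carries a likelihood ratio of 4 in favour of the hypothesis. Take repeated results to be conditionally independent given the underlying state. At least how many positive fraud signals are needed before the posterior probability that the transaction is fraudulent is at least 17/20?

Prior odds = 0.073/0.927 = 73/927.
Likelihood ratio per positive fraud signal = 4.
Target posterior odds = 0.85/0.15 = 17/3.
Need (73/927) × 4ⁿ ≥ 17/3, i.e. 4ⁿ ≥ 5253/73.
4³ = 64 falls short of 5253/73 but 4⁴ = 256 reaches it, so n = 4.

4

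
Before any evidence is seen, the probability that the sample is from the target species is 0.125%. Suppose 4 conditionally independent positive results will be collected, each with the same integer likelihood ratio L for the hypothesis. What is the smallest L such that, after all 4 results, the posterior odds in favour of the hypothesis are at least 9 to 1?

10

Prior odds = 0.00125/0.99875 = 1/799.
Target odds = 9.
Need L⁴ ≥ 9 ÷ (1/799) = 7191.
9⁴ = 6561 < 7191 ≤ 10000 = 10⁴, so L = 10.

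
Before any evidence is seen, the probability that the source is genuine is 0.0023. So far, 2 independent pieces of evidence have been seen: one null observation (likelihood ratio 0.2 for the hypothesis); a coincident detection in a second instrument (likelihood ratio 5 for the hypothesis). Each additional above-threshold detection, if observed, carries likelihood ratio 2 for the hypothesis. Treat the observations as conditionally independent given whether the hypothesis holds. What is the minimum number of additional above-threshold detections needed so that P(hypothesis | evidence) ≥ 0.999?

19

Prior odds = 0.0023/0.9977 = 23/9977.
Combined Bayes factor of the evidence already in hand = 0.2 × 5 = 1.
Odds after that evidence = (23/9977) × 1 = 23/9977.
Target odds = 0.999/0.001 = 999.
Need 2ⁿ ≥ 999 ÷ (23/9977) = 9967023/23.
2¹⁸ = 262144 falls short of 9967023/23 but 2¹⁹ = 524288 reaches it, so n = 19.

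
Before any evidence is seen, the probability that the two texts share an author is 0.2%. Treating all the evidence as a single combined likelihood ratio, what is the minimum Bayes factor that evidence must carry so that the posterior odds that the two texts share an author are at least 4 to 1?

1996

Prior odds = 0.002/0.998 = 1/499.
Target odds = 4.
Required Bayes factor = 4 ÷ (1/499) = 1996.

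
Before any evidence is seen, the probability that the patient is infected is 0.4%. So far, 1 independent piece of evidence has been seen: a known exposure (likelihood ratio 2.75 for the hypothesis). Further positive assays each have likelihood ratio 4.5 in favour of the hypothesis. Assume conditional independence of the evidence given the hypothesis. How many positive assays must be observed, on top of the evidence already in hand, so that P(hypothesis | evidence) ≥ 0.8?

Prior odds = 0.004/0.996 = 1/249.
Bayes factor of the evidence already in hand = 2.75.
Odds after that evidence = (1/249) × 2.75 = 11/996.
Target odds = 0.8/0.2 = 4.
Need 4.5ⁿ ≥ 4 ÷ (11/996) = 3984/11.
4.5³ = 91.125 falls short of 3984/11 but 4.5⁴ = 410.0625 reaches it, so n = 4.

4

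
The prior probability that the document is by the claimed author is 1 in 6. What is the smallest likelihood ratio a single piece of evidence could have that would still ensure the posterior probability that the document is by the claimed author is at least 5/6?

Prior odds = (1/6)/(5/6) = 0.2.
Target odds = (5/6)/(1/6) = 5.
Required Bayes factor = 5 ÷ 0.2 = 25.

25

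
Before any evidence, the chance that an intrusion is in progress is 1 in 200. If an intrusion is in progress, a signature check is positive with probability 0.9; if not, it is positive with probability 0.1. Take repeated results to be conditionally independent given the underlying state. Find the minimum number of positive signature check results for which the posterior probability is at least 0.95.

Prior odds: 0.005 ÷ 0.995 = 1/199.
Likelihood ratio of a positive = 0.9/0.1 = 9.
Target odds: 0.95 ÷ 0.05 = 19.
Need (1/199) × 9ⁿ ≥ 19, i.e. 9ⁿ ≥ 3781.
9³ = 729 falls short of 3781 but 9⁴ = 6561 reaches it, so n = 4.

4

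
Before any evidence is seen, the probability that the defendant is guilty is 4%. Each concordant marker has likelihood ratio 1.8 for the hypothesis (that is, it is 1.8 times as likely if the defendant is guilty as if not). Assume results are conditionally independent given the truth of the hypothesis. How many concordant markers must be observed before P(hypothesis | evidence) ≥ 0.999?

Prior odds: 0.04 ÷ 0.96 = 1/24.
Likelihood ratio per concordant marker = 1.8.
Target odds: 0.999 ÷ 0.001 = 999.
Require 1.8ⁿ ≥ 999 ÷ (1/24) = 23976.
1.8¹⁷ ≈21859.1 falls short of 23976 but 1.8¹⁸ ≈39346.4 reaches it, so n = 18.

18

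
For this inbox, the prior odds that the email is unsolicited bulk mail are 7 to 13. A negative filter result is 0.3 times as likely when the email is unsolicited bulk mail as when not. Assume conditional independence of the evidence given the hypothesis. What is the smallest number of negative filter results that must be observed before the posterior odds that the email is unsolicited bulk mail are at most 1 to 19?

Prior odds = 7/13.
Likelihood ratio per negative filter result = 0.3.
Target odds = 1/19.
Need (7/13) × 0.3ⁿ ≤ 1/19, i.e. 0.3ⁿ ≤ 13/133.
0.3¹ = 0.3 is still above 13/133 but 0.3² = 0.09 is at or below it, so n = 2.

2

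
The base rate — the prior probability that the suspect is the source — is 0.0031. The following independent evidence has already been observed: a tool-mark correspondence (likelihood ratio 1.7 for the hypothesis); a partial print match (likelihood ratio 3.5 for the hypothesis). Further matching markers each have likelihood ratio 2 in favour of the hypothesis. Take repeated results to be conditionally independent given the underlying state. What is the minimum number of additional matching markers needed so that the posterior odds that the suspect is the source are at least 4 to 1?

8

Prior odds = 0.0031/0.9969 = 31/9969.
Combined Bayes factor of the evidence already in hand = 1.7 × 3.5 = 5.95.
Odds after that evidence = (31/9969) × 5.95 = 3689/199380.
Target odds = 4.
Need 2ⁿ ≥ 4 ÷ (3689/199380) = 797520/3689.
2⁷ = 128 falls short of 797520/3689 but 2⁸ = 256 reaches it, so n = 8.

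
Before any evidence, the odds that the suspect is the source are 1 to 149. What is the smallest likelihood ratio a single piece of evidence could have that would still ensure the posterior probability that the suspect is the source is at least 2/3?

Prior odds = 1/149.
Target odds = (2/3)/(1/3) = 2.
Required Bayes factor = 2 ÷ (1/149) = 298.

298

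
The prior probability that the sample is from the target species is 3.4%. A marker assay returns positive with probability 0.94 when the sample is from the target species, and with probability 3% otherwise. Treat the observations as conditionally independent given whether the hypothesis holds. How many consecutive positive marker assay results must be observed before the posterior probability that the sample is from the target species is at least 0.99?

3

Prior odds: 0.034 ÷ 0.966 = 17/483.
Likelihood ratio of a positive result = 0.94/0.03 = 94/3.
Target odds: 0.99 ÷ 0.01 = 99.
Need (17/483) × (94/3)ⁿ ≥ 99, i.e. (94/3)ⁿ ≥ 47817/17.
(94/3)² = 8836/9 falls short of 47817/17 but (94/3)³ = 830584/27 reaches it, so n = 3.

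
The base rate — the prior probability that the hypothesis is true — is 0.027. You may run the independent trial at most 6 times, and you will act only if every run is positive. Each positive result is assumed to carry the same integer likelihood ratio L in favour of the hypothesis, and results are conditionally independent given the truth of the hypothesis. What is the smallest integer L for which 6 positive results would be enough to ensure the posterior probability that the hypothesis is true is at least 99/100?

4

Prior odds = 0.027/0.973 = 27/973.
Target odds = 0.99/0.01 = 99.
Need L⁶ ≥ 99 ÷ (27/973) = 10703/3.
3⁶ = 729 < 10703/3 ≤ 4096 = 4⁶, so L = 4.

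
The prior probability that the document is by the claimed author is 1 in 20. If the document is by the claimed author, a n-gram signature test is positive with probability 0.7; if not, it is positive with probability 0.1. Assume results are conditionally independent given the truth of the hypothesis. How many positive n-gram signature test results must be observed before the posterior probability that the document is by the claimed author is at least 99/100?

Prior odds: 0.05 ÷ 0.95 = 1/19.
Likelihood ratio of a positive = 0.7/0.1 = 7.
Target posterior odds = 0.99/0.01 = 99.
Need (1/19) × 7ⁿ ≥ 99, i.e. 7ⁿ ≥ 1881.
7³ = 343 falls short of 1881 but 7⁴ = 2401 reaches it, so n = 4.

4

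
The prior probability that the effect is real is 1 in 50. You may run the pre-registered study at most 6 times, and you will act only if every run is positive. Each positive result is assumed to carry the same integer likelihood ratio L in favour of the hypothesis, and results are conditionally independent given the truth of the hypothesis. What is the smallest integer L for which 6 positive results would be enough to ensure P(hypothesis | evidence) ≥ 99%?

5

Prior odds = 0.02/0.98 = 1/49.
Target odds = 0.99/0.01 = 99.
Need L⁶ ≥ 99 ÷ (1/49) = 4851.
4⁶ = 4096 < 4851 ≤ 15625 = 5⁶, so L = 5.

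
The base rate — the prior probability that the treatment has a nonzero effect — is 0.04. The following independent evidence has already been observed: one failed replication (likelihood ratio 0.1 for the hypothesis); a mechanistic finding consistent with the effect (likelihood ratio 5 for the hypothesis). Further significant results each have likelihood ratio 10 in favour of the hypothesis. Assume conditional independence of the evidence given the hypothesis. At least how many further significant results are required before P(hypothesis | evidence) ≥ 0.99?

Prior odds = 0.04/0.96 = 1/24.
Combined Bayes factor of the evidence already in hand = 0.1 × 5 = 0.5.
Odds after that evidence = (1/24) × 0.5 = 1/48.
Target odds = 0.99/0.01 = 99.
Need 10ⁿ ≥ 99 ÷ (1/48) = 4752.
10³ = 1000 falls short of 4752 but 10⁴ = 10000 reaches it, so n = 4.

4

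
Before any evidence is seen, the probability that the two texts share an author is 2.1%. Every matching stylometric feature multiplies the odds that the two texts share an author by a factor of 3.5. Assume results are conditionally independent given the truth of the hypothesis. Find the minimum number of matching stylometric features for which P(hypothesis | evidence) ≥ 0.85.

Prior odds: 0.021 ÷ 0.979 = 21/979.
Likelihood ratio per matching stylometric feature = 3.5.
Target odds: 0.85 ÷ 0.15 = 17/3.
Require 3.5ⁿ ≥ 17/3 ÷ (21/979) = 16643/63.
3.5⁴ = 150.0625 falls short of 16643/63 but 3.5⁵ = 525.21875 reaches it, so n = 5.

5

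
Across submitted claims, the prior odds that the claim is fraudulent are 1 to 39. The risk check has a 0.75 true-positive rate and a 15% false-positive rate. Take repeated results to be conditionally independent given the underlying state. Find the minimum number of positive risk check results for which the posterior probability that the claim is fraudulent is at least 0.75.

3

Prior odds = 1/39.
Likelihood ratio of a positive result = 0.75/0.15 = 5.
Target odds: 0.75 ÷ 0.25 = 3.
Need (1/39) × 5ⁿ ≥ 3, i.e. 5ⁿ ≥ 117.
5² = 25 falls short of 117 but 5³ = 125 reaches it, so n = 3.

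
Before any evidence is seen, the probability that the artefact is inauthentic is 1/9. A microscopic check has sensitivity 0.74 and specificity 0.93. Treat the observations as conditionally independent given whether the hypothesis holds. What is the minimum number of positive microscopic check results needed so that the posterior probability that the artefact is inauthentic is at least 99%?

Prior odds = (1/9)/(8/9) = 0.125.
False-positive rate = 1 − 0.93 = 0.07; likelihood ratio of a positive = 0.74/0.07 = 74/7.
Target odds: 0.99 ÷ 0.01 = 99.
Need 0.125 × (74/7)ⁿ ≥ 99, i.e. (74/7)ⁿ ≥ 792.
(74/7)² = 5476/49 falls short of 792 but (74/7)³ = 405224/343 reaches it, so n = 3.

3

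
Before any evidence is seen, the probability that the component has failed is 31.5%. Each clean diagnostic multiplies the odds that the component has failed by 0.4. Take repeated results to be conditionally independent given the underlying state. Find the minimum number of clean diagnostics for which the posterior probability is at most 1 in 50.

4

Prior odds: 0.315 ÷ 0.685 = 63/137.
Likelihood ratio per clean diagnostic = 0.4.
Target odds: 0.02 ÷ 0.98 = 1/49.
Require 0.4ⁿ ≤ 1/49 ÷ (63/137) = 137/3087.
0.4³ = 0.064 is still above 137/3087 but 0.4⁴ = 0.0256 is at or below it, so n = 4.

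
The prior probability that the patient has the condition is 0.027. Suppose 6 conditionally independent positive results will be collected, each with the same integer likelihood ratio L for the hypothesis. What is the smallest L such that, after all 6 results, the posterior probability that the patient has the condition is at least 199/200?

Prior odds = 0.027/0.973 = 27/973.
Target odds = 0.995/0.005 = 199.
Need L⁶ ≥ 199 ÷ (27/973) = 193627/27.
4⁶ = 4096 < 193627/27 ≤ 15625 = 5⁶, so L = 5.

5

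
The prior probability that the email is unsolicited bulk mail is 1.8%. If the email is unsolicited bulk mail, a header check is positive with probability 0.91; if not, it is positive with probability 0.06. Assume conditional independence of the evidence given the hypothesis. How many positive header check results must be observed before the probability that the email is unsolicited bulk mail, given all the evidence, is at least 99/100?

4

Prior odds = 0.018/0.982 = 9/491.
Likelihood ratio of a positive = 0.91/0.06 = 91/6.
Target posterior odds = 0.99/0.01 = 99.
Require (91/6)ⁿ ≥ 99 ÷ (9/491) = 5401.
(91/6)³ = 753571/216 falls short of 5401 but (91/6)⁴ = 68574961/1296 reaches it, so n = 4.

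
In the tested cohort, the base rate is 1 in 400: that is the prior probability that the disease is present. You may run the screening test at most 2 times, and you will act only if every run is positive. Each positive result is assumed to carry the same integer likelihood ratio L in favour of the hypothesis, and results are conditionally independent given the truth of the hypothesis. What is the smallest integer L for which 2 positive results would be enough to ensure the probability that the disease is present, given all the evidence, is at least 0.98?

140

Prior odds = 0.0025/0.9975 = 1/399.
Target odds = 0.98/0.02 = 49.
Need L² ≥ 49 ÷ (1/399) = 19551.
139² = 19321 < 19551 ≤ 19600 = 140², so L = 140.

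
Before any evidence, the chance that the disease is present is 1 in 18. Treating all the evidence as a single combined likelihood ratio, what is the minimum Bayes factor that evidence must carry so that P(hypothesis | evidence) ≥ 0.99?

Prior odds = (1/18)/(17/18) = 1/17.
Target odds = 0.99/0.01 = 99.
Required Bayes factor = 99 ÷ (1/17) = 1683.

1683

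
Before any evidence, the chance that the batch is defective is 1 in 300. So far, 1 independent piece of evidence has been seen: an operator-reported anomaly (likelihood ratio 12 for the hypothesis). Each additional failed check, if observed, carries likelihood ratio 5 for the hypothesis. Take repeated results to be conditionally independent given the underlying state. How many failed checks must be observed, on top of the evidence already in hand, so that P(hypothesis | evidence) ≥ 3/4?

Prior odds = (1/300)/(299/300) = 1/299.
Bayes factor of the evidence already in hand = 12.
Odds after that evidence = (1/299) × 12 = 12/299.
Target odds = 0.75/0.25 = 3.
Need 5ⁿ ≥ 3 ÷ (12/299) = 74.75.
5² = 25 falls short of 74.75 but 5³ = 125 reaches it, so n = 3.

3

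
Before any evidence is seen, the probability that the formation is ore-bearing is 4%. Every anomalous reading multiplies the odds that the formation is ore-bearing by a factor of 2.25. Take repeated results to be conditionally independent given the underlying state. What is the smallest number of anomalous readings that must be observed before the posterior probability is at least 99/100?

10

Prior odds = 0.04/0.96 = 1/24.
Likelihood ratio per anomalous reading = 2.25.
Target odds: 0.99 ÷ 0.01 = 99.
Require 2.25ⁿ ≥ 99 ÷ (1/24) = 2376.
2.25⁹ = 387420489/262144 falls short of 2376 but 2.25¹⁰ ≈3325.26 reaches it, so n = 10.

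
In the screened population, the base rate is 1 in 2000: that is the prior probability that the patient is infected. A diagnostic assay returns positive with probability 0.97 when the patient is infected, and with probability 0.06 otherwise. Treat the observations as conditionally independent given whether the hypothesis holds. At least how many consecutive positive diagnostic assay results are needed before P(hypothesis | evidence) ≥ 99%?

Prior odds = 0.0005/0.9995 = 1/1999.
Likelihood ratio of a positive result = 0.97/0.06 = 97/6.
Target odds: 0.99 ÷ 0.01 = 99.
Require (97/6)ⁿ ≥ 99 ÷ (1/1999) = 197901.
(97/6)⁴ = 88529281/1296 falls short of 197901 but (97/6)⁵ ≈1.10434e+06 reaches it, so n = 5.

5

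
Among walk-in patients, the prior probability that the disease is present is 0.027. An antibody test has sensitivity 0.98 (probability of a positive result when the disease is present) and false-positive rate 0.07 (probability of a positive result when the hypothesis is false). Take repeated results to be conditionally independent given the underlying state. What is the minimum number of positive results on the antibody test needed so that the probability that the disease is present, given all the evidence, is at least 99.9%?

4

Prior odds: 0.027 ÷ 0.973 = 27/973.
Likelihood ratio of a positive result = 0.98/0.07 = 14.
Target posterior odds = 0.999/0.001 = 999.
Require 14ⁿ ≥ 999 ÷ (27/973) = 36001.
14³ = 2744 falls short of 36001 but 14⁴ = 38416 reaches it, so n = 4.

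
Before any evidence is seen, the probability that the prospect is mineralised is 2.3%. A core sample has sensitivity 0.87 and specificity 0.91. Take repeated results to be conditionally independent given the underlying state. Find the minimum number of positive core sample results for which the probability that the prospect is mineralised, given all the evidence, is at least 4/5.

3

Prior odds = 0.023/0.977 = 23/977.
False-positive rate = 1 − 0.91 = 0.09; likelihood ratio of a positive = 0.87/0.09 = 29/3.
Target odds: 0.8 ÷ 0.2 = 4.
Need (23/977) × (29/3)ⁿ ≥ 4, i.e. (29/3)ⁿ ≥ 3908/23.
(29/3)² = 841/9 falls short of 3908/23 but (29/3)³ = 24389/27 reaches it, so n = 3.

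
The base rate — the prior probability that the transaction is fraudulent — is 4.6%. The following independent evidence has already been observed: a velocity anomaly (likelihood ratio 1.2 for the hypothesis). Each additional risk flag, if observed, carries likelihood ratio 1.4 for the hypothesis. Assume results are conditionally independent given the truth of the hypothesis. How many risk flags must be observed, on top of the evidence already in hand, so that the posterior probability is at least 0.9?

Prior odds = 0.046/0.954 = 23/477.
Bayes factor of the evidence already in hand = 1.2.
Odds after that evidence = (23/477) × 1.2 = 46/795.
Target odds = 0.9/0.1 = 9.
Need 1.4ⁿ ≥ 9 ÷ (46/795) = 7155/46.
1.4¹⁴ ≈111.12 falls short of 7155/46 but 1.4¹⁵ ≈155.568 reaches it, so n = 15.

15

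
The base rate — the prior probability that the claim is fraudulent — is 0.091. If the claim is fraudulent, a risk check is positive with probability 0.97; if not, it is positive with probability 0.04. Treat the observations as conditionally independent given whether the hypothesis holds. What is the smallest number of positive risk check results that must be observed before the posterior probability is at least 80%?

Prior odds: 0.091 ÷ 0.909 = 91/909.
Likelihood ratio of a positive = 0.97/0.04 = 24.25.
Target odds: 0.8 ÷ 0.2 = 4.
Require 24.25ⁿ ≥ 4 ÷ (91/909) = 3636/91.
24.25¹ = 24.25 falls short of 3636/91 but 24.25² = 588.0625 reaches it, so n = 2.

2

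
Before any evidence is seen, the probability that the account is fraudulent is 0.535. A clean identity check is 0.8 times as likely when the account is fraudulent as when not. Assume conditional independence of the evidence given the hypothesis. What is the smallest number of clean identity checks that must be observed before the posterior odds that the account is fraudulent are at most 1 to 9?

Prior odds = 0.535/0.465 = 107/93.
Likelihood ratio per clean identity check = 0.8.
Target odds = 1/9.
Need (107/93) × 0.8ⁿ ≤ 1/9, i.e. 0.8ⁿ ≤ 31/321.
0.8¹⁰ = 1048576/9765625 is still above 31/321 but 0.8¹¹ = 4194304/48828125 is at or below it, so n = 11.

11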